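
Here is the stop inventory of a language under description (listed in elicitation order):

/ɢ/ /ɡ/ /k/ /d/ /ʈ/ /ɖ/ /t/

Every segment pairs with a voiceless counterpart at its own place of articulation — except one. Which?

/ɢ/

Alveolar: /t/ ~ /d/
Retroflex: /ʈ/ ~ /ɖ/
Velar: /k/ ~ /ɡ/
Uvular: only /ɢ/ (voiced); no voiceless partner.
So /ɢ/ is the unpaired segment.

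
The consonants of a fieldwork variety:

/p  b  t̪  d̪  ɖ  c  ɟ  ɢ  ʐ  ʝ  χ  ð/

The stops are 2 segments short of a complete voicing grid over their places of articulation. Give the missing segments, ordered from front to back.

bilabial: voiceless /p/, voiced /b/.
dental: voiceless /t̪/, voiced /d̪/.
retroflex: voiceless —, voiced /ɖ/.
palatal: voiceless /c/, voiced /ɟ/.
uvular: voiceless —, voiced /ɢ/.
Gaps, from front to back: retroflex lacks voiceless (/ʈ/); uvular lacks voiceless (/q/).

/ʈ/, /q/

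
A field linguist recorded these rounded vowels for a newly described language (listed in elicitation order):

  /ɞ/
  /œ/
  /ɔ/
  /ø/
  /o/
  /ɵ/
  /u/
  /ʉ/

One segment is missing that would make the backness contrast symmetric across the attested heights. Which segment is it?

height            front     central   back    
high              —         ʉ         u       
high-mid          ø         ɵ         o       
low-mid           œ         ɞ         ɔ       
The high row has no front member, so the gap is the high front rounded vowel /y/.

/y/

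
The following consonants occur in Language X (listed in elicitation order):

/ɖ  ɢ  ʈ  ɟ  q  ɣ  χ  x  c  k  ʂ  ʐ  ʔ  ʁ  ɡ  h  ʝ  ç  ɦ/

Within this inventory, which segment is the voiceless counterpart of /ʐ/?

/ʂ/

/ʐ/ is a voiced retroflex fricative.
The voiceless counterpart is a voiceless retroflex fricative — in this inventory, /ʂ/.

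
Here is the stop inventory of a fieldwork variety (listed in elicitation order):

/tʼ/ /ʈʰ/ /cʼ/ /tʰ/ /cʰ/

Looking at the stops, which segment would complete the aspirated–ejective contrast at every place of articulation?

/ʈʼ/

Aspirated: /tʰ/ (alveolar), /ʈʰ/ (retroflex), /cʰ/ (palatal).
Ejective: /tʼ/ (alveolar), /cʼ/ (palatal).
The retroflex row has no ejective member, so the gap is the ejective retroflex stop /ʈʼ/.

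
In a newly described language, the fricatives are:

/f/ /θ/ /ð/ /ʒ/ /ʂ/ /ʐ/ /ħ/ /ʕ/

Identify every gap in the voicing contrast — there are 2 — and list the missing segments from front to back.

/v/, /ʃ/

labiodental: voiceless /f/, voiced —.
dental: voiceless /θ/, voiced /ð/.
postalveolar: voiceless —, voiced /ʒ/.
retroflex: voiceless /ʂ/, voiced /ʐ/.
pharyngeal: voiceless /ħ/, voiced /ʕ/.
Gaps, from front to back: labiodental lacks voiced (/v/); postalveolar lacks voiceless (/ʃ/).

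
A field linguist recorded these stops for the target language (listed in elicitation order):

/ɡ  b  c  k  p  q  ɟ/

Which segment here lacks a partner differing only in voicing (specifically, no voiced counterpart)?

Bilabial: /p/ ~ /b/
Palatal: /c/ ~ /ɟ/
Velar: /k/ ~ /ɡ/
Uvular: only /q/ (voiceless); no voiced partner.
So /q/ is the unpaired segment.

/q/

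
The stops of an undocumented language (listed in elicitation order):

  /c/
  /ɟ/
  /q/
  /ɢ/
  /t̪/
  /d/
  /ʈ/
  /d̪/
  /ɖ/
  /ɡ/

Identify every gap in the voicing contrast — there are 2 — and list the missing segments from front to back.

/t/, /k/

Voiceless: /t̪/ (dental), /ʈ/ (retroflex), /c/ (palatal), /q/ (uvular).
Voiced: /d̪/ (dental), /d/ (alveolar), /ɖ/ (retroflex), /ɟ/ (palatal), /ɡ/ (velar), /ɢ/ (uvular).
Gaps, from front to back: alveolar lacks voiceless (/t/); velar lacks voiceless (/k/).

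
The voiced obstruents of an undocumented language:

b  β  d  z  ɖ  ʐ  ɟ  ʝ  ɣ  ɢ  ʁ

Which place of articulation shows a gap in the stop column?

velar

place of articulation  stop      fricative
bilabial          b         β       
alveolar          d         z       
retroflex         ɖ         ʐ       
palatal           ɟ         ʝ       
velar             —         ɣ       
uvular            ɢ         ʁ       
Every place of articulation has a stop member except velar, where /ɡ/ would be expected.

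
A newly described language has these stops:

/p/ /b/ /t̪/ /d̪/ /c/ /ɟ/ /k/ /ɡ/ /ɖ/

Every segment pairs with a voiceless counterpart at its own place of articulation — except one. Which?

Bilabial: /p/ ~ /b/
Dental: /t̪/ ~ /d̪/
Palatal: /c/ ~ /ɟ/
Velar: /k/ ~ /ɡ/
Retroflex: only /ɖ/ (voiced); no voiceless partner.
So /ɖ/ is the unpaired segment.

/ɖ/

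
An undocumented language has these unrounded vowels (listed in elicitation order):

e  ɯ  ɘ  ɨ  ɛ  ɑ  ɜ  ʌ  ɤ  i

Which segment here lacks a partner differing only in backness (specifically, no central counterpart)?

High: /i/ ~ /ɨ/ ~ /ɯ/
High-mid: /e/ ~ /ɘ/ ~ /ɤ/
Low-mid: /ɛ/ ~ /ɜ/ ~ /ʌ/
Low: only /ɑ/ (back); no central partner.
So /ɑ/ is the unpaired segment.

/ɑ/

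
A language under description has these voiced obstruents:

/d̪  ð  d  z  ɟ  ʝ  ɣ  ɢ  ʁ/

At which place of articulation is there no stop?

velar

dental: stop /d̪/, fricative /ð/.
alveolar: stop /d/, fricative /z/.
palatal: stop /ɟ/, fricative /ʝ/.
velar: stop —, fricative /ɣ/.
uvular: stop /ɢ/, fricative /ʁ/.
Every place of articulation has a stop member except velar, where /ɡ/ would be expected.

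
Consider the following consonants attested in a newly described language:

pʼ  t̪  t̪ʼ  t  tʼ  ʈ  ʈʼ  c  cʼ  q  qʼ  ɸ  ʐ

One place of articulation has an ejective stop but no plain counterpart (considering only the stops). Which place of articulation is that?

place of articulation  plain     ejective
bilabial          —         pʼ      
dental            t̪        t̪ʼ     
alveolar          t         tʼ      
retroflex         ʈ         ʈʼ      
palatal           c         cʼ      
uvular            q         qʼ      
Every place of articulation has a plain member except bilabial, where /p/ would be expected.

bilabial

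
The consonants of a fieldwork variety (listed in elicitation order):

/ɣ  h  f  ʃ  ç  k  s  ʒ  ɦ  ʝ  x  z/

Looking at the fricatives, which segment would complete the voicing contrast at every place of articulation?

/v/

place of articulation  voiceless  voiced  
labiodental       f         —       
alveolar          s         z       
postalveolar      ʃ         ʒ       
palatal           ç         ʝ       
velar             x         ɣ       
glottal           h         ɦ       
The labiodental row has no voiced member, so the gap is the voiced labiodental fricative /v/.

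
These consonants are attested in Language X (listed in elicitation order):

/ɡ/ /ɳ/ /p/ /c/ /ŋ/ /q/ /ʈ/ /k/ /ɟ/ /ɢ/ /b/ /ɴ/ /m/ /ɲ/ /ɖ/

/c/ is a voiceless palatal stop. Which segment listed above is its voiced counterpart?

The voiced counterpart is a voiced palatal stop — in this inventory, /ɟ/.

/ɟ/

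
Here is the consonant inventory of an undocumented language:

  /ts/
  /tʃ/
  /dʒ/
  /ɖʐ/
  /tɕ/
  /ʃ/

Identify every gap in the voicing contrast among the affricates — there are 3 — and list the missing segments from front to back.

/dz/, /ʈʂ/, /dʑ/

Voiceless: /ts/ (alveolar), /tʃ/ (postalveolar), /tɕ/ (alveolo-palatal).
Voiced: /dʒ/ (postalveolar), /ɖʐ/ (retroflex).
Gaps, from front to back: alveolar lacks voiced (/dz/); retroflex lacks voiceless (/ʈʂ/); alveolo-palatal lacks voiced (/dʑ/).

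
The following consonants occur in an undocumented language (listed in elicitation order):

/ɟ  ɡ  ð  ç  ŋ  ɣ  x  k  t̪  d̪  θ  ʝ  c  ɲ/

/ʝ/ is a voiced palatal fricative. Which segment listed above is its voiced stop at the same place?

/ɟ/

The voiced stop at the same place is a voiced palatal stop — in this inventory, /ɟ/.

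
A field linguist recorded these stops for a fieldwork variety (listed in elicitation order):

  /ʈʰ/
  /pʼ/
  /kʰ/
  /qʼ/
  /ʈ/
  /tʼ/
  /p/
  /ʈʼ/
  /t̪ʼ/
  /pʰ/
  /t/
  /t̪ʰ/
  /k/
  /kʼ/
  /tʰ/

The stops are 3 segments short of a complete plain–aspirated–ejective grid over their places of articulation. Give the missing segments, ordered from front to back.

/t̪/, /q/, /qʰ/

Plain: /p/ (bilabial), /t/ (alveolar), /ʈ/ (retroflex), /k/ (velar).
Aspirated: /pʰ/ (bilabial), /t̪ʰ/ (dental), /tʰ/ (alveolar), /ʈʰ/ (retroflex), /kʰ/ (velar).
Ejective: /pʼ/ (bilabial), /t̪ʼ/ (dental), /tʼ/ (alveolar), /ʈʼ/ (retroflex), /kʼ/ (velar), /qʼ/ (uvular).
Gaps, from front to back: dental lacks plain (/t̪/); uvular lacks plain (/q/); uvular lacks aspirated (/qʰ/).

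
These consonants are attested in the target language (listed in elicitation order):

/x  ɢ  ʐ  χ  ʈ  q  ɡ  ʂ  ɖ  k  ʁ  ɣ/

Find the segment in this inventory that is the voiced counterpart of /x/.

/ɣ/

/x/ is a voiceless velar fricative.
The voiced counterpart is a voiced velar fricative — in this inventory, /ɣ/.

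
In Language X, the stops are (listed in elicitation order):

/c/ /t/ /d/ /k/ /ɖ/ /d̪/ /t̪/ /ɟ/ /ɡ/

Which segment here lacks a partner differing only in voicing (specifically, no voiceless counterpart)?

Dental: /t̪/ ~ /d̪/
Alveolar: /t/ ~ /d/
Palatal: /c/ ~ /ɟ/
Velar: /k/ ~ /ɡ/
Retroflex: only /ɖ/ (voiced); no voiceless partner.
So /ɖ/ is the unpaired segment.

/ɖ/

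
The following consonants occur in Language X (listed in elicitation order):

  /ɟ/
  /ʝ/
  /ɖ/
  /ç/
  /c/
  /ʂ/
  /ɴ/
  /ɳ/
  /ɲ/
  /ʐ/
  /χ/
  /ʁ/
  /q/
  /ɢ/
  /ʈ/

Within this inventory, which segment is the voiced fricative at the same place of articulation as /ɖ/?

/ʐ/

/ɖ/ is a voiced retroflex stop.
The voiced fricative at the same place is a voiced retroflex fricative — in this inventory, /ʐ/.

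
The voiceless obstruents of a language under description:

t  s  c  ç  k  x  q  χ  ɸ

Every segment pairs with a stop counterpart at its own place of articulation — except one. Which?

/ɸ/

Alveolar: /t/ ~ /s/
Palatal: /c/ ~ /ç/
Velar: /k/ ~ /x/
Uvular: /q/ ~ /χ/
Bilabial: only /ɸ/ (fricative); no stop partner.
So /ɸ/ is the unpaired segment.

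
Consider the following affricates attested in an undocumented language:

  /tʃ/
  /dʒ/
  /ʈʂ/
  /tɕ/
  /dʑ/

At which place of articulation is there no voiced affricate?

retroflex

Voiceless: /tʃ/ (postalveolar), /ʈʂ/ (retroflex), /tɕ/ (alveolo-palatal).
Voiced: /dʒ/ (postalveolar), /dʑ/ (alveolo-palatal).
Every place of articulation has a voiced member except retroflex, where /ɖʐ/ would be expected.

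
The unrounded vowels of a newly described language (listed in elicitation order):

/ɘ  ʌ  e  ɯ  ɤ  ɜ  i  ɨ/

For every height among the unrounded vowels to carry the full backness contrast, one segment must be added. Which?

height            front     central   back    
high              i         ɨ         ɯ       
high-mid          e         ɘ         ɤ       
low-mid           —         ɜ         ʌ       
The low-mid row has no front member, so the gap is the low-mid front unrounded vowel /ɛ/.

/ɛ/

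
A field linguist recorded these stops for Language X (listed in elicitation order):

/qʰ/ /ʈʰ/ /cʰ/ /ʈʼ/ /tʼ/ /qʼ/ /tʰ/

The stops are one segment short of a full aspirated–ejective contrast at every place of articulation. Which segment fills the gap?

alveolar: aspirated /tʰ/, ejective /tʼ/.
retroflex: aspirated /ʈʰ/, ejective /ʈʼ/.
palatal: aspirated /cʰ/, ejective —.
uvular: aspirated /qʰ/, ejective /qʼ/.
The palatal row has no ejective member, so the gap is the ejective palatal stop /cʼ/.

/cʼ/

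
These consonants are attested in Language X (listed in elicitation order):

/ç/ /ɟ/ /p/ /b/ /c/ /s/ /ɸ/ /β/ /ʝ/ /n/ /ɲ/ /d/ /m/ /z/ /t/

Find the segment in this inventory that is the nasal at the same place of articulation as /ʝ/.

/ɲ/

/ʝ/ is a voiced palatal fricative.
The nasal at the same place is a palatal nasal — in this inventory, /ɲ/.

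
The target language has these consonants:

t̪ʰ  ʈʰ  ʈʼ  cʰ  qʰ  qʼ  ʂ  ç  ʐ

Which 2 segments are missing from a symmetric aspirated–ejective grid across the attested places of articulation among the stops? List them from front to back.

/t̪ʼ/, /cʼ/

dental: aspirated /t̪ʰ/, ejective —.
retroflex: aspirated /ʈʰ/, ejective /ʈʼ/.
palatal: aspirated /cʰ/, ejective —.
uvular: aspirated /qʰ/, ejective /qʼ/.
Gaps, from front to back: dental lacks ejective (/t̪ʼ/); palatal lacks ejective (/cʼ/).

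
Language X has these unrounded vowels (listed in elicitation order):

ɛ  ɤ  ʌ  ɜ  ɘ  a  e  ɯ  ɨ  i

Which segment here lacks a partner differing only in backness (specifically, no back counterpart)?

High: /i/ ~ /ɨ/ ~ /ɯ/
High-mid: /e/ ~ /ɘ/ ~ /ɤ/
Low-mid: /ɛ/ ~ /ɜ/ ~ /ʌ/
Low: only /a/ (front); no back partner.
So /a/ is the unpaired segment.

/a/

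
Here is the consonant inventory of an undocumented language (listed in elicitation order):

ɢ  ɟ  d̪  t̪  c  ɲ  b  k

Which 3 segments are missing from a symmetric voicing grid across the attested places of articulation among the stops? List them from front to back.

place of articulation  voiceless  voiced  
bilabial          —         b       
dental            t̪        d̪      
palatal           c         ɟ       
velar             k         —       
uvular            —         ɢ       
Gaps, from front to back: bilabial lacks voiceless (/p/); velar lacks voiced (/ɡ/); uvular lacks voiceless (/q/).

/p/, /ɡ/, /q/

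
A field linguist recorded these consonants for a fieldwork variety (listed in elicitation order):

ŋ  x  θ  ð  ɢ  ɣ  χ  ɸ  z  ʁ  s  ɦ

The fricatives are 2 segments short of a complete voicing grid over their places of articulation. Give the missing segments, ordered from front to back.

bilabial: voiceless /ɸ/, voiced —.
dental: voiceless /θ/, voiced /ð/.
alveolar: voiceless /s/, voiced /z/.
velar: voiceless /x/, voiced /ɣ/.
uvular: voiceless /χ/, voiced /ʁ/.
glottal: voiceless —, voiced /ɦ/.
Gaps, from front to back: bilabial lacks voiced (/β/); glottal lacks voiceless (/h/).

/β/, /h/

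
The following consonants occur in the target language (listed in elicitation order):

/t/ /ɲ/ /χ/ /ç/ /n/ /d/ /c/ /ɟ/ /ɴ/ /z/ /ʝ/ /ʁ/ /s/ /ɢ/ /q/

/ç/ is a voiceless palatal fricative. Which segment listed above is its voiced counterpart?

The voiced counterpart is a voiced palatal fricative — in this inventory, /ʝ/.

/ʝ/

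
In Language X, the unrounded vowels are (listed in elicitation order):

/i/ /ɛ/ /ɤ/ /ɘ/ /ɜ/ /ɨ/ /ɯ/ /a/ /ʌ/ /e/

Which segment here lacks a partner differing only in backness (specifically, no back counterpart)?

/a/

High: /i/ ~ /ɨ/ ~ /ɯ/
High-mid: /e/ ~ /ɘ/ ~ /ɤ/
Low-mid: /ɛ/ ~ /ɜ/ ~ /ʌ/
Low: only /a/ (front); no back partner.
So /a/ is the unpaired segment.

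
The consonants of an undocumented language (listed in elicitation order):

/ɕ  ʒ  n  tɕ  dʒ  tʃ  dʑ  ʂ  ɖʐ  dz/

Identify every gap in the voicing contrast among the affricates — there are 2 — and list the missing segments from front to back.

place of articulation  voiceless  voiced  
alveolar          —         dz      
postalveolar      tʃ        dʒ      
retroflex         —         ɖʐ      
alveolo-palatal   tɕ        dʑ      
Gaps, from front to back: alveolar lacks voiceless (/ts/); retroflex lacks voiceless (/ʈʂ/).

/ts/, /ʈʂ/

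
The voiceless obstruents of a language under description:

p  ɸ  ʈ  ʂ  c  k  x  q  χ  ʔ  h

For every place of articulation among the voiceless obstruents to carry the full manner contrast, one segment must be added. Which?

/ç/

bilabial: stop /p/, fricative /ɸ/.
retroflex: stop /ʈ/, fricative /ʂ/.
palatal: stop /c/, fricative —.
velar: stop /k/, fricative /x/.
uvular: stop /q/, fricative /χ/.
glottal: stop /ʔ/, fricative /h/.
The palatal row has no fricative member, so the gap is the palatal fricative /ç/.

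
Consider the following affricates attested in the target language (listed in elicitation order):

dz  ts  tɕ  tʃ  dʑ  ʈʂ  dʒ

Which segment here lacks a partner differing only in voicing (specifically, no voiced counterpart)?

Alveolar: /ts/ ~ /dz/
Postalveolar: /tʃ/ ~ /dʒ/
Alveolo-palatal: /tɕ/ ~ /dʑ/
Retroflex: only /ʈʂ/ (voiceless); no voiced partner.
So /ʈʂ/ is the unpaired segment.

/ʈʂ/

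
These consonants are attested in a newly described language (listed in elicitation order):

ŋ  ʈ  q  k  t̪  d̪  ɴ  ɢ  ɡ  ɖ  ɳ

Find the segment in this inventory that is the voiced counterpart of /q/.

/ɢ/

/q/ is a voiceless uvular stop.
The voiced counterpart is a voiced uvular stop — in this inventory, /ɢ/.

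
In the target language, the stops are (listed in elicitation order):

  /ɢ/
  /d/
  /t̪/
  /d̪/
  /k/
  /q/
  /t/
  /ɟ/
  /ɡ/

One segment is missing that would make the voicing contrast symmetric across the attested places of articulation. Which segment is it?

/c/

dental: voiceless /t̪/, voiced /d̪/.
alveolar: voiceless /t/, voiced /d/.
palatal: voiceless —, voiced /ɟ/.
velar: voiceless /k/, voiced /ɡ/.
uvular: voiceless /q/, voiced /ɢ/.
The palatal row has no voiceless member, so the gap is the voiceless palatal stop /c/.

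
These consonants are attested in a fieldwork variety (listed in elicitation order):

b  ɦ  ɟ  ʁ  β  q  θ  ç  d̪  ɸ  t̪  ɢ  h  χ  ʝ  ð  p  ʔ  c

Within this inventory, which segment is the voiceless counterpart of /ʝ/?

/ç/

/ʝ/ is a voiced palatal fricative.
The voiceless counterpart is a voiceless palatal fricative — in this inventory, /ç/.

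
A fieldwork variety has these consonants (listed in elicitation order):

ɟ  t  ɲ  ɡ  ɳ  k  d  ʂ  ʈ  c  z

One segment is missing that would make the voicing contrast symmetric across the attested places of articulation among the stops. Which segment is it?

/ɖ/

alveolar: voiceless /t/, voiced /d/.
retroflex: voiceless /ʈ/, voiced —.
palatal: voiceless /c/, voiced /ɟ/.
velar: voiceless /k/, voiced /ɡ/.
The retroflex row has no voiced member, so the gap is the voiced retroflex stop /ɖ/.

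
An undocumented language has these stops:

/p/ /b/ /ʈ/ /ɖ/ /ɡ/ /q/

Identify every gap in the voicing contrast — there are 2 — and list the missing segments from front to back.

/k/, /ɢ/

bilabial: voiceless /p/, voiced /b/.
retroflex: voiceless /ʈ/, voiced /ɖ/.
velar: voiceless —, voiced /ɡ/.
uvular: voiceless /q/, voiced —.
Gaps, from front to back: velar lacks voiceless (/k/); uvular lacks voiced (/ɢ/).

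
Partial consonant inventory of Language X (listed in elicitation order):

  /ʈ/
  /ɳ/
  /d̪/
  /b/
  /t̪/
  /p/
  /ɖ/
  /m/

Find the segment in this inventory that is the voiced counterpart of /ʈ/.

/ʈ/ is a voiceless retroflex stop.
The voiced counterpart is a voiced retroflex stop — in this inventory, /ɖ/.

/ɖ/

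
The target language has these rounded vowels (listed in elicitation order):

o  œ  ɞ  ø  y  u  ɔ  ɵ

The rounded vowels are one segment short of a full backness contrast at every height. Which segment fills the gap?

high: front /y/, central —, back /u/.
high-mid: front /ø/, central /ɵ/, back /o/.
low-mid: front /œ/, central /ɞ/, back /ɔ/.
The high row has no central member, so the gap is the high central rounded vowel /ʉ/.

/ʉ/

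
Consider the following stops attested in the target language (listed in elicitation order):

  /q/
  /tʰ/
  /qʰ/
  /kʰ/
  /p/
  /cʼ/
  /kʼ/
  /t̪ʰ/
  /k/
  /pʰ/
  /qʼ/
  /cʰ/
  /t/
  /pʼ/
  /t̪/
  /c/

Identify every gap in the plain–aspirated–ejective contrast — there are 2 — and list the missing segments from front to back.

/t̪ʼ/, /tʼ/

bilabial: plain /p/, aspirated /pʰ/, ejective /pʼ/.
dental: plain /t̪/, aspirated /t̪ʰ/, ejective —.
alveolar: plain /t/, aspirated /tʰ/, ejective —.
palatal: plain /c/, aspirated /cʰ/, ejective /cʼ/.
velar: plain /k/, aspirated /kʰ/, ejective /kʼ/.
uvular: plain /q/, aspirated /qʰ/, ejective /qʼ/.
Gaps, from front to back: dental lacks ejective (/t̪ʼ/); alveolar lacks ejective (/tʼ/).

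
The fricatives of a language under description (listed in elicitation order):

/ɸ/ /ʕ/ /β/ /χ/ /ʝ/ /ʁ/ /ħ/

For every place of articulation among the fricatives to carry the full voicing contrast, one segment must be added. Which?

/ç/

Voiceless: /ɸ/ (bilabial), /χ/ (uvular), /ħ/ (pharyngeal).
Voiced: /β/ (bilabial), /ʝ/ (palatal), /ʁ/ (uvular), /ʕ/ (pharyngeal).
The palatal row has no voiceless member, so the gap is the voiceless palatal fricative /ç/.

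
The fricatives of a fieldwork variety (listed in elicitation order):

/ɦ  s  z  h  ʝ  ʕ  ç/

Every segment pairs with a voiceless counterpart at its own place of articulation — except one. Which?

Alveolar: /s/ ~ /z/
Palatal: /ç/ ~ /ʝ/
Glottal: /h/ ~ /ɦ/
Pharyngeal: only /ʕ/ (voiced); no voiceless partner.
So /ʕ/ is the unpaired segment.

/ʕ/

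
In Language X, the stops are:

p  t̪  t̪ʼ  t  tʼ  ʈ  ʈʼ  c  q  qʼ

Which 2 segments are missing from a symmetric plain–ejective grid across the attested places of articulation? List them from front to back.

/pʼ/, /cʼ/

Plain: /p/ (bilabial), /t̪/ (dental), /t/ (alveolar), /ʈ/ (retroflex), /c/ (palatal), /q/ (uvular).
Ejective: /t̪ʼ/ (dental), /tʼ/ (alveolar), /ʈʼ/ (retroflex), /qʼ/ (uvular).
Gaps, from front to back: bilabial lacks ejective (/pʼ/); palatal lacks ejective (/cʼ/).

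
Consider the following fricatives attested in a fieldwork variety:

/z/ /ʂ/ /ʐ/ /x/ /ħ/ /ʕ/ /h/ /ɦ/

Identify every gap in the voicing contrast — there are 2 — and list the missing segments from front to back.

/s/, /ɣ/

Voiceless: /ʂ/ (retroflex), /x/ (velar), /ħ/ (pharyngeal), /h/ (glottal).
Voiced: /z/ (alveolar), /ʐ/ (retroflex), /ʕ/ (pharyngeal), /ɦ/ (glottal).
Gaps, from front to back: alveolar lacks voiceless (/s/); velar lacks voiced (/ɣ/).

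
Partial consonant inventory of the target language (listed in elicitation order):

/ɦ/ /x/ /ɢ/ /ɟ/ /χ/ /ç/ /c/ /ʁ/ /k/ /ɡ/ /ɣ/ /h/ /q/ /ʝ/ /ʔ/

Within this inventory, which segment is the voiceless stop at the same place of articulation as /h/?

/h/ is a voiceless glottal fricative.
The voiceless stop at the same place is a voiceless glottal stop — in this inventory, /ʔ/.

/ʔ/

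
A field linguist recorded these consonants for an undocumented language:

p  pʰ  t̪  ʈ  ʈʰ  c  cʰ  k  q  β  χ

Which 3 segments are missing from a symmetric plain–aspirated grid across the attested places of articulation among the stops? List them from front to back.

Plain: /p/ (bilabial), /t̪/ (dental), /ʈ/ (retroflex), /c/ (palatal), /k/ (velar), /q/ (uvular).
Aspirated: /pʰ/ (bilabial), /ʈʰ/ (retroflex), /cʰ/ (palatal).
Gaps, from front to back: dental lacks aspirated (/t̪ʰ/); velar lacks aspirated (/kʰ/); uvular lacks aspirated (/qʰ/).

/t̪ʰ/, /kʰ/, /qʰ/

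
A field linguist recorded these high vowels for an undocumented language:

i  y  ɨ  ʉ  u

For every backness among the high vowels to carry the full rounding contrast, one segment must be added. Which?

/ɯ/

backness          unrounded  rounded 
front             i         y       
central           ɨ         ʉ       
back              —         u       
The back row has no unrounded member, so the gap is the back unrounded vowel /ɯ/.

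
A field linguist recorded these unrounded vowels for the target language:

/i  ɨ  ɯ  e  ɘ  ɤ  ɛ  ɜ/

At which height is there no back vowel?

low-mid

high: front /i/, central /ɨ/, back /ɯ/.
high-mid: front /e/, central /ɘ/, back /ɤ/.
low-mid: front /ɛ/, central /ɜ/, back —.
Every height has a back member except low-mid, where /ʌ/ would be expected.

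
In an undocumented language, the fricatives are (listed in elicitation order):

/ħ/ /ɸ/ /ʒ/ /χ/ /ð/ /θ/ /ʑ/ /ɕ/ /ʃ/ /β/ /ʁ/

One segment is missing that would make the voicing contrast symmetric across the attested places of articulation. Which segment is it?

/ʕ/

place of articulation  voiceless  voiced  
bilabial          ɸ         β       
dental            θ         ð       
postalveolar      ʃ         ʒ       
alveolo-palatal   ɕ         ʑ       
uvular            χ         ʁ       
pharyngeal        ħ         —       
The pharyngeal row has no voiced member, so the gap is the voiced pharyngeal fricative /ʕ/.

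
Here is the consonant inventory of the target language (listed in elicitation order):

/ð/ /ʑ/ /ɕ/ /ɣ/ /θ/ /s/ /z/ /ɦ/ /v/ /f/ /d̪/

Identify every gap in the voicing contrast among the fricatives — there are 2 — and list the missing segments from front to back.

/x/, /h/

place of articulation  voiceless  voiced  
labiodental       f         v       
dental            θ         ð       
alveolar          s         z       
alveolo-palatal   ɕ         ʑ       
velar             —         ɣ       
glottal           —         ɦ       
Gaps, from front to back: velar lacks voiceless (/x/); glottal lacks voiceless (/h/).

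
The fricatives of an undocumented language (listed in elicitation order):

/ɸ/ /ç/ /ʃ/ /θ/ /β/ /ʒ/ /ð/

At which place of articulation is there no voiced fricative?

place of articulation  voiceless  voiced  
bilabial          ɸ         β       
dental            θ         ð       
postalveolar      ʃ         ʒ       
palatal           ç         —       
Every place of articulation has a voiced member except palatal, where /ʝ/ would be expected.

palatal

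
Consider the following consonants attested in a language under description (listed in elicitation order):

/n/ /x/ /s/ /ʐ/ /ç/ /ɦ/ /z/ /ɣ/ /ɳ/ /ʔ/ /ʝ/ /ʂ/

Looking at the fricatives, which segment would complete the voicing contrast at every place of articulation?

/h/

Voiceless: /s/ (alveolar), /ʂ/ (retroflex), /ç/ (palatal), /x/ (velar).
Voiced: /z/ (alveolar), /ʐ/ (retroflex), /ʝ/ (palatal), /ɣ/ (velar), /ɦ/ (glottal).
The glottal row has no voiceless member, so the gap is the voiceless glottal fricative /h/.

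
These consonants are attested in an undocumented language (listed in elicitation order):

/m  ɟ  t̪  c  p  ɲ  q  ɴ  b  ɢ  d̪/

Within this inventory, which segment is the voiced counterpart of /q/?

/q/ is a voiceless uvular stop.
The voiced counterpart is a voiced uvular stop — in this inventory, /ɢ/.

/ɢ/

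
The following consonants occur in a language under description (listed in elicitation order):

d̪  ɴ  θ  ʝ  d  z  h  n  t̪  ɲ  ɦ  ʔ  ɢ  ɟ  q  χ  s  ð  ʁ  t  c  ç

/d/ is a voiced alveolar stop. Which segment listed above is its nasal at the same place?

/n/

The nasal at the same place is an alveolar nasal — in this inventory, /n/.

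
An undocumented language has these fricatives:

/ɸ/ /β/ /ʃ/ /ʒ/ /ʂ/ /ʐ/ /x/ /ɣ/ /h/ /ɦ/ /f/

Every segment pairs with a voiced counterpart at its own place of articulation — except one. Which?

/f/

Bilabial: /ɸ/ ~ /β/
Postalveolar: /ʃ/ ~ /ʒ/
Retroflex: /ʂ/ ~ /ʐ/
Velar: /x/ ~ /ɣ/
Glottal: /h/ ~ /ɦ/
Labiodental: only /f/ (voiceless); no voiced partner.
So /f/ is the unpaired segment.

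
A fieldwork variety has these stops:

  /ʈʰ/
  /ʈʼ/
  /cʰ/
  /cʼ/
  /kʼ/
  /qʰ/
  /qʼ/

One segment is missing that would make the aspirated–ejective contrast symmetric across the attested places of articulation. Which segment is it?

place of articulation  aspirated  ejective
retroflex         ʈʰ        ʈʼ      
palatal           cʰ        cʼ      
velar             —         kʼ      
uvular            qʰ        qʼ      
The velar row has no aspirated member, so the gap is the aspirated velar stop /kʰ/.

/kʰ/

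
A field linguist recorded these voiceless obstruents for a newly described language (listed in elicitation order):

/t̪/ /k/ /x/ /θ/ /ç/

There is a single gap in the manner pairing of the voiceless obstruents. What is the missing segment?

dental: stop /t̪/, fricative /θ/.
palatal: stop —, fricative /ç/.
velar: stop /k/, fricative /x/.
The palatal row has no stop member, so the gap is the palatal stop /c/.

/c/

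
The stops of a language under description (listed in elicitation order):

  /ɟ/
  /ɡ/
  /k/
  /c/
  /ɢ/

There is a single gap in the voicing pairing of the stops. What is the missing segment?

/q/

palatal: voiceless /c/, voiced /ɟ/.
velar: voiceless /k/, voiced /ɡ/.
uvular: voiceless —, voiced /ɢ/.
The uvular row has no voiceless member, so the gap is the voiceless uvular stop /q/.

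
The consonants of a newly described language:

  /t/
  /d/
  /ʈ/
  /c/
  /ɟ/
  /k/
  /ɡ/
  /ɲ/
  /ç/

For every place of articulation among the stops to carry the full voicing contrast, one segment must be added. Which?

place of articulation  voiceless  voiced  
alveolar          t         d       
retroflex         ʈ         —       
palatal           c         ɟ       
velar             k         ɡ       
The retroflex row has no voiced member, so the gap is the voiced retroflex stop /ɖ/.

/ɖ/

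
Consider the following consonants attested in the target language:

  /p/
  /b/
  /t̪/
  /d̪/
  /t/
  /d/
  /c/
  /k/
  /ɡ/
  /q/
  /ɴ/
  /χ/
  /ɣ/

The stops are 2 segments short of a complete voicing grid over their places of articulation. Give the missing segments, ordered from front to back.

place of articulation  voiceless  voiced  
bilabial          p         b       
dental            t̪        d̪      
alveolar          t         d       
palatal           c         —       
velar             k         ɡ       
uvular            q         —       
Gaps, from front to back: palatal lacks voiced (/ɟ/); uvular lacks voiced (/ɢ/).

/ɟ/, /ɢ/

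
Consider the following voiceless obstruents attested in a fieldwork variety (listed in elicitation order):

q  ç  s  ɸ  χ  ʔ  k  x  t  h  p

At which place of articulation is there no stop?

palatal

bilabial: stop /p/, fricative /ɸ/.
alveolar: stop /t/, fricative /s/.
palatal: stop —, fricative /ç/.
velar: stop /k/, fricative /x/.
uvular: stop /q/, fricative /χ/.
glottal: stop /ʔ/, fricative /h/.
Every place of articulation has a stop member except palatal, where /c/ would be expected.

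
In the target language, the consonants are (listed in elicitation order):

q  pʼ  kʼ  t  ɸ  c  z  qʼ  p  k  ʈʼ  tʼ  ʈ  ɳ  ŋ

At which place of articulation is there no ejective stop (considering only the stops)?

palatal

bilabial: plain /p/, ejective /pʼ/.
alveolar: plain /t/, ejective /tʼ/.
retroflex: plain /ʈ/, ejective /ʈʼ/.
palatal: plain /c/, ejective —.
velar: plain /k/, ejective /kʼ/.
uvular: plain /q/, ejective /qʼ/.
Every place of articulation has an ejective member except palatal, where /cʼ/ would be expected.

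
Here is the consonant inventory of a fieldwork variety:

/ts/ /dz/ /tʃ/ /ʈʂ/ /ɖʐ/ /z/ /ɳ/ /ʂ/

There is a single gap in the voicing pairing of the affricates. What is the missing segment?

/dʒ/

Voiceless: /ts/ (alveolar), /tʃ/ (postalveolar), /ʈʂ/ (retroflex).
Voiced: /dz/ (alveolar), /ɖʐ/ (retroflex).
The postalveolar row has no voiced member, so the gap is the voiced postalveolar affricate /dʒ/.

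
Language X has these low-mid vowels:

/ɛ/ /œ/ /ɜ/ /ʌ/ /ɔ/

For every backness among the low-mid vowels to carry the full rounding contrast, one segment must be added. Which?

/ɞ/

backness          unrounded  rounded 
front             ɛ         œ       
central           ɜ         —       
back              ʌ         ɔ       
The central row has no rounded member, so the gap is the central rounded vowel /ɞ/.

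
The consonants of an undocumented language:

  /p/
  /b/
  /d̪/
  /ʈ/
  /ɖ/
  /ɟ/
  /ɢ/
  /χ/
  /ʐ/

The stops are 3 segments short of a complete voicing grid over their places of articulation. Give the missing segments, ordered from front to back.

place of articulation  voiceless  voiced  
bilabial          p         b       
dental            —         d̪      
retroflex         ʈ         ɖ       
palatal           —         ɟ       
uvular            —         ɢ       
Gaps, from front to back: dental lacks voiceless (/t̪/); palatal lacks voiceless (/c/); uvular lacks voiceless (/q/).

/t̪/, /c/, /q/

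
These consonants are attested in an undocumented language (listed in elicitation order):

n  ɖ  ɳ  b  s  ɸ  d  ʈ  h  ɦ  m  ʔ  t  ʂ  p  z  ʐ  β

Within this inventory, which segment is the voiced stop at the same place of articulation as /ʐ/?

/ɖ/

/ʐ/ is a voiced retroflex fricative.
The voiced stop at the same place is a voiced retroflex stop — in this inventory, /ɖ/.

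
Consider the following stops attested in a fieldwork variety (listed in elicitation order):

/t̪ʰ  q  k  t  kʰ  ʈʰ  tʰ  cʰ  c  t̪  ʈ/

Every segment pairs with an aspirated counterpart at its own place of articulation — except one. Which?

/q/

Dental: /t̪/ ~ /t̪ʰ/
Alveolar: /t/ ~ /tʰ/
Retroflex: /ʈ/ ~ /ʈʰ/
Palatal: /c/ ~ /cʰ/
Velar: /k/ ~ /kʰ/
Uvular: only /q/ (plain); no aspirated partner.
So /q/ is the unpaired segment.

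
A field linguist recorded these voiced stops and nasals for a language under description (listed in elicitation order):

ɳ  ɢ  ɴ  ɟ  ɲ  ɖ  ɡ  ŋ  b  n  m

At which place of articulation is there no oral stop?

alveolar

Oral stop: /b/ (bilabial), /ɖ/ (retroflex), /ɟ/ (palatal), /ɡ/ (velar), /ɢ/ (uvular).
Nasal: /m/ (bilabial), /n/ (alveolar), /ɳ/ (retroflex), /ɲ/ (palatal), /ŋ/ (velar), /ɴ/ (uvular).
Every place of articulation has an oral stop member except alveolar, where /d/ would be expected.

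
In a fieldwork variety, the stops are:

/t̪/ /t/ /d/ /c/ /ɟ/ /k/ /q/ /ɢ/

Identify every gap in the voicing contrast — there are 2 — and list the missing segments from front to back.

place of articulation  voiceless  voiced  
dental            t̪        —       
alveolar          t         d       
palatal           c         ɟ       
velar             k         —       
uvular            q         ɢ       
Gaps, from front to back: dental lacks voiced (/d̪/); velar lacks voiced (/ɡ/).

/d̪/, /ɡ/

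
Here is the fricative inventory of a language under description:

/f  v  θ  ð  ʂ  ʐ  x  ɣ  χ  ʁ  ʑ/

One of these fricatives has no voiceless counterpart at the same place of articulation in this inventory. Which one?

Labiodental: /f/ ~ /v/
Dental: /θ/ ~ /ð/
Retroflex: /ʂ/ ~ /ʐ/
Velar: /x/ ~ /ɣ/
Uvular: /χ/ ~ /ʁ/
Alveolo-palatal: only /ʑ/ (voiced); no voiceless partner.
So /ʑ/ is the unpaired segment.

/ʑ/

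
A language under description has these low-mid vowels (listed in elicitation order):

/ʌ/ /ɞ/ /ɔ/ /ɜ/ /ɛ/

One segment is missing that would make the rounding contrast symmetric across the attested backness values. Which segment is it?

front: unrounded /ɛ/, rounded —.
central: unrounded /ɜ/, rounded /ɞ/.
back: unrounded /ʌ/, rounded /ɔ/.
The front row has no rounded member, so the gap is the front rounded vowel /œ/.

/œ/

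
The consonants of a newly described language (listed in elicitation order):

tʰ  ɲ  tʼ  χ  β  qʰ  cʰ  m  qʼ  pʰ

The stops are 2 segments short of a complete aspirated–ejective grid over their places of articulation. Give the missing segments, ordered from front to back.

/pʼ/, /cʼ/

place of articulation  aspirated  ejective
bilabial          pʰ        —       
alveolar          tʰ        tʼ      
palatal           cʰ        —       
uvular            qʰ        qʼ      
Gaps, from front to back: bilabial lacks ejective (/pʼ/); palatal lacks ejective (/cʼ/).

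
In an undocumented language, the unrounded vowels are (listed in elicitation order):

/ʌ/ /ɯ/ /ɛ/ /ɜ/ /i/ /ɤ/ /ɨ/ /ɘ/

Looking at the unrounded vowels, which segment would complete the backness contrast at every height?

/e/

Front: /i/ (high), /ɛ/ (low-mid).
Central: /ɨ/ (high), /ɘ/ (high-mid), /ɜ/ (low-mid).
Back: /ɯ/ (high), /ɤ/ (high-mid), /ʌ/ (low-mid).
The high-mid row has no front member, so the gap is the high-mid front unrounded vowel /e/.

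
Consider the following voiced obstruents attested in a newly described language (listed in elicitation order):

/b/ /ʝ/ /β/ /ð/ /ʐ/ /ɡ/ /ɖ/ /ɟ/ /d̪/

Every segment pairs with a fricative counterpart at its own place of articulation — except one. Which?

/ɡ/

Bilabial: /b/ ~ /β/
Dental: /d̪/ ~ /ð/
Retroflex: /ɖ/ ~ /ʐ/
Palatal: /ɟ/ ~ /ʝ/
Velar: only /ɡ/ (stop); no fricative partner.
So /ɡ/ is the unpaired segment.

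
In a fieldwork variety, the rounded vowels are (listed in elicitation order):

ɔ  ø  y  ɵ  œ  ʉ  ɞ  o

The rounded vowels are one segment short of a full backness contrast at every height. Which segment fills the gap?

/u/

Front: /y/ (high), /ø/ (high-mid), /œ/ (low-mid).
Central: /ʉ/ (high), /ɵ/ (high-mid), /ɞ/ (low-mid).
Back: /o/ (high-mid), /ɔ/ (low-mid).
The high row has no back member, so the gap is the high back rounded vowel /u/.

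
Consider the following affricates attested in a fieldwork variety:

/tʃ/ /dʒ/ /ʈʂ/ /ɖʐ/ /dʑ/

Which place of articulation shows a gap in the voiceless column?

alveolo-palatal

place of articulation  voiceless  voiced  
postalveolar      tʃ        dʒ      
retroflex         ʈʂ        ɖʐ      
alveolo-palatal   —         dʑ      
Every place of articulation has a voiceless member except alveolo-palatal, where /tɕ/ would be expected.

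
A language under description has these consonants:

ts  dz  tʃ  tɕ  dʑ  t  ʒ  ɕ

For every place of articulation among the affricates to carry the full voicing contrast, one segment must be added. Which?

/dʒ/

Voiceless: /ts/ (alveolar), /tʃ/ (postalveolar), /tɕ/ (alveolo-palatal).
Voiced: /dz/ (alveolar), /dʑ/ (alveolo-palatal).
The postalveolar row has no voiced member, so the gap is the voiced postalveolar affricate /dʒ/.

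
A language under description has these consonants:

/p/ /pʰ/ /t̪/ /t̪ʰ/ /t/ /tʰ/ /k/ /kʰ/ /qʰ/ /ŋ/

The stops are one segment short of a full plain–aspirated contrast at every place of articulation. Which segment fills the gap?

/q/

Plain: /p/ (bilabial), /t̪/ (dental), /t/ (alveolar), /k/ (velar).
Aspirated: /pʰ/ (bilabial), /t̪ʰ/ (dental), /tʰ/ (alveolar), /kʰ/ (velar), /qʰ/ (uvular).
The uvular row has no plain member, so the gap is the plain uvular stop /q/.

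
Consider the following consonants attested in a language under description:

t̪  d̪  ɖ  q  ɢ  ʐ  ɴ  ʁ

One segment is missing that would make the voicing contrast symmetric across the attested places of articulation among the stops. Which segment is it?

/ʈ/

place of articulation  voiceless  voiced  
dental            t̪        d̪      
retroflex         —         ɖ       
uvular            q         ɢ       
The retroflex row has no voiceless member, so the gap is the voiceless retroflex stop /ʈ/.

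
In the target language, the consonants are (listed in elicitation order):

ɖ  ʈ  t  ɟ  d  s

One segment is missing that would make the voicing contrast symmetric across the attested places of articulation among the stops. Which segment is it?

/c/

place of articulation  voiceless  voiced  
alveolar          t         d       
retroflex         ʈ         ɖ       
palatal           —         ɟ       
The palatal row has no voiceless member, so the gap is the voiceless palatal stop /c/.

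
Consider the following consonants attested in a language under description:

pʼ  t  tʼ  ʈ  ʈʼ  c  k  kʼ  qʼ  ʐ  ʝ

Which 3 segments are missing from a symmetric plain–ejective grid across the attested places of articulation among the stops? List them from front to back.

/p/, /cʼ/, /q/

bilabial: plain —, ejective /pʼ/.
alveolar: plain /t/, ejective /tʼ/.
retroflex: plain /ʈ/, ejective /ʈʼ/.
palatal: plain /c/, ejective —.
velar: plain /k/, ejective /kʼ/.
uvular: plain —, ejective /qʼ/.
Gaps, from front to back: bilabial lacks plain (/p/); palatal lacks ejective (/cʼ/); uvular lacks plain (/q/).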